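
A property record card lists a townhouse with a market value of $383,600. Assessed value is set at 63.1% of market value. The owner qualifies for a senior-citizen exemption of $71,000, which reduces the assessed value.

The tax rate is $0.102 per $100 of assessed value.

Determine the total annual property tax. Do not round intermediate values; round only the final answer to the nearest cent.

$174.47

Assessed value = $383,600 × 0.631 = $242,051.6
Taxable value = $242,051.6 − $71,000 = $171,051.6
Tax = $171,051.6 × 0.00102 = $174.472632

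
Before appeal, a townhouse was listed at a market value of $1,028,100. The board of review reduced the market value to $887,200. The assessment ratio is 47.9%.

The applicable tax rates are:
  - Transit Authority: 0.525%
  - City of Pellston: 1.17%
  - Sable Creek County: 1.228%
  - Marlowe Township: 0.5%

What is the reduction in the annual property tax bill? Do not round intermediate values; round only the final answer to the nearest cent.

$2,310.22

Old assessed value = $1,028,100 × 0.479 = $492,459.9
New assessed value = $887,200 × 0.479 = $424,968.8
Combined rate = 0.00525 + 0.0117 + 0.01228 + 0.005 = 0.03423
Old tax = $492,459.9 × 0.03423 = $16,856.902377
New tax = $424,968.8 × 0.03423 = $14,546.682024
Reduction = $16,856.902377 − $14,546.682024 = $2,310.220353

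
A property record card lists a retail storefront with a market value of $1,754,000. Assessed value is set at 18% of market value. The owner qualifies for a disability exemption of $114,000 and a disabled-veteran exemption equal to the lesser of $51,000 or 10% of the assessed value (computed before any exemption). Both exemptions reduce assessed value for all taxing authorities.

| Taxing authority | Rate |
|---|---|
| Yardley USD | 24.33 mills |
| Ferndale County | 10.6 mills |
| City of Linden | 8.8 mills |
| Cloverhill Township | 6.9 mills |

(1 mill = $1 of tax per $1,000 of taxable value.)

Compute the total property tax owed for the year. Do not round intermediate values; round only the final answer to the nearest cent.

$8,614.59

Assessed value = $1,754,000 × 0.18 = $315,720
Disabled-veteran exemption = min($51,000, 10% × $315,720) = min($51,000, $31,572) = $31,572 (percentage binds)
Taxable value = $315,720 − $114,000 − $31,572 = $170,148
Yardley USD: $170,148 × 0.02433 = $4,139.70084
Ferndale County: $170,148 × 0.0106 = $1,803.5688
City of Linden: $170,148 × 0.0088 = $1,497.3024
Cloverhill Township: $170,148 × 0.0069 = $1,174.0212
Total = $8,614.59324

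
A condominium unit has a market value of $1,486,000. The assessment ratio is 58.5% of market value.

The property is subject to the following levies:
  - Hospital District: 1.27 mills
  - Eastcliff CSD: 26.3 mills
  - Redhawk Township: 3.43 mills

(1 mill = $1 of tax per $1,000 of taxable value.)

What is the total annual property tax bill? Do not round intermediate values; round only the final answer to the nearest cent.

$26,948.61

Assessed value = $1,486,000 × 0.585 = $869,310
Hospital District: $869,310 × 0.00127 = $1,104.0237
Eastcliff CSD: $869,310 × 0.0263 = $22,862.853
Redhawk Township: $869,310 × 0.00343 = $2,981.7333
Total = $1,104.0237 + $22,862.853 + $2,981.7333 = $26,948.61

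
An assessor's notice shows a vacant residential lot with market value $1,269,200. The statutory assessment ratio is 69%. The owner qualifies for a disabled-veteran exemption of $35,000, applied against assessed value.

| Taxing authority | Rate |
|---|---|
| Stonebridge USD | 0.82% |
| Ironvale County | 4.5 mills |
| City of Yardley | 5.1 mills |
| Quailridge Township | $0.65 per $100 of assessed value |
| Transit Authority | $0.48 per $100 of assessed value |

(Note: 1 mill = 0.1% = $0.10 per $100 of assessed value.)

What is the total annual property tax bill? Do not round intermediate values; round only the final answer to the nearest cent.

Assessed value = $1,269,200 × 0.69 = $875,748
Taxable value = $875,748 − $35,000 = $840,748
Stonebridge USD: $840,748 × 0.0082 = $6,894.1336
Ironvale County: $840,748 × 0.0045 = $3,783.366
City of Yardley: $840,748 × 0.0051 = $4,287.8148
Quailridge Township: $840,748 × 0.0065 = $5,464.862
Transit Authority: $840,748 × 0.0048 = $4,035.5904
Total = $24,465.7668

$24,465.77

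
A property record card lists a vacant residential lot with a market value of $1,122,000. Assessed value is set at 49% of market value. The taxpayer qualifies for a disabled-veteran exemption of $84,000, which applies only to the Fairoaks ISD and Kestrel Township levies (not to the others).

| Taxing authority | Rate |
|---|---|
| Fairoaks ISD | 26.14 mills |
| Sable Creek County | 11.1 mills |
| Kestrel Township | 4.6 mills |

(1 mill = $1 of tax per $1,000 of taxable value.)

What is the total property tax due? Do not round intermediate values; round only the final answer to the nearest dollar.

$20,421

Assessed value = $1,122,000 × 0.49 = $549,780
Fairoaks ISD: ($549,780 − $84,000) × 0.02614 = $465,780 × 0.02614 = $12,175.4892
Sable Creek County: $549,780 × 0.0111 = $6,102.558
Kestrel Township: ($549,780 − $84,000) × 0.0046 = $465,780 × 0.0046 = $2,142.588
Total = $20,420.6352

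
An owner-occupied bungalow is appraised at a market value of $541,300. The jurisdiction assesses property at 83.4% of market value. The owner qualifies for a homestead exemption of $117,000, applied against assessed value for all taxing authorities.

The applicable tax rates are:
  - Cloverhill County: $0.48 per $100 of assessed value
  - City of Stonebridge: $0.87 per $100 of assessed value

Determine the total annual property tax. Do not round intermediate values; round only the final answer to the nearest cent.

$4,515.00

Assessed value = $541,300 × 0.834 = $451,444.2
Taxable value = $451,444.2 − $117,000 = $334,444.2
Cloverhill County: $334,444.2 × 0.0048 = $1,605.33216
City of Stonebridge: $334,444.2 × 0.0087 = $2,909.66454
Total = $1,605.33216 + $2,909.66454 = $4,514.9967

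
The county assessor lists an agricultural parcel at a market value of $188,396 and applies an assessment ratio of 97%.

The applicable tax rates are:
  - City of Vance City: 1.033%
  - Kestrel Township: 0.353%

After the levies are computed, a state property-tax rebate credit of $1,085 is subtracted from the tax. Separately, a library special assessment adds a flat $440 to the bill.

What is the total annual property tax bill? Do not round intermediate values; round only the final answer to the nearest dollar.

$1,888

Assessed value = $188,396 × 0.97 = $182,744.12
City of Vance City: $182,744.12 × 0.01033 = $1,887.7467596
Kestrel Township: $182,744.12 × 0.00353 = $645.0867436
Levies subtotal = $2,532.8335032
After credit = $2,532.8335032 − $1,085 = $1,447.8335032
Total = $1,447.8335032 + $440 = $1,887.8335032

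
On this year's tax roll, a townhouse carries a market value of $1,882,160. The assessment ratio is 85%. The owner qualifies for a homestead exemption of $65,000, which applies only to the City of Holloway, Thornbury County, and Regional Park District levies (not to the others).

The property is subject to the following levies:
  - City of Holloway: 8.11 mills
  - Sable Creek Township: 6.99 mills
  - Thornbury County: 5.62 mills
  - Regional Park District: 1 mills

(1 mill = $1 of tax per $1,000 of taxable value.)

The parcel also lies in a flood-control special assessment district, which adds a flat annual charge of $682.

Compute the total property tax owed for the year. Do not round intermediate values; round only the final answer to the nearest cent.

Assessed value = $1,882,160 × 0.85 = $1,599,836
City of Holloway: ($1,599,836 − $65,000) × 0.00811 = $1,534,836 × 0.00811 = $12,447.51996
Sable Creek Township: $1,599,836 × 0.00699 = $11,182.85364
Thornbury County: ($1,599,836 − $65,000) × 0.00562 = $1,534,836 × 0.00562 = $8,625.77832
Regional Park District: ($1,599,836 − $65,000) × 0.001 = $1,534,836 × 0.001 = $1,534.836
Levies subtotal = $33,790.98792
Total = $33,790.98792 + $682 = $34,472.98792

$34,472.99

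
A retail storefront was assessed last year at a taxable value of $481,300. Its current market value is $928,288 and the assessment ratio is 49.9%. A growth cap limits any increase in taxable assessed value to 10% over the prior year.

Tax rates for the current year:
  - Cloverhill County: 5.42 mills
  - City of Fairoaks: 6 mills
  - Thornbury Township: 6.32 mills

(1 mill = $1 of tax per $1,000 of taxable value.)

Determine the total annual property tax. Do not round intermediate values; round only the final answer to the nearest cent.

$8,217.45

Uncapped assessed value = $928,288 × 0.499 = $463,215.712
Cap limit = $481,300 × 1.1 = $529,430
Taxable assessed value = min($463,215.712, $529,430) = $463,215.712 (cap does not bind)
Cloverhill County: $463,215.712 × 0.00542 = $2,510.62915904
City of Fairoaks: $463,215.712 × 0.006 = $2,779.294272
Thornbury Township: $463,215.712 × 0.00632 = $2,927.52329984
Total = $8,217.44673088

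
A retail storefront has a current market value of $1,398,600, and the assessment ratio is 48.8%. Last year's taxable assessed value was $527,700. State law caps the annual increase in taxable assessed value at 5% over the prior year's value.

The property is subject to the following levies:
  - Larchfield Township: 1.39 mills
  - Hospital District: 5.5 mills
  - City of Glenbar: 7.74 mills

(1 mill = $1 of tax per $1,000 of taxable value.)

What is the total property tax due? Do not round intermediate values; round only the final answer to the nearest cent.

Uncapped assessed value = $1,398,600 × 0.488 = $682,516.8
Cap limit = $527,700 × 1.05 = $554,085
Taxable assessed value = min($682,516.8, $554,085) = $554,085 (cap binds)
Larchfield Township: $554,085 × 0.00139 = $770.17815
Hospital District: $554,085 × 0.0055 = $3,047.4675
City of Glenbar: $554,085 × 0.00774 = $4,288.6179
Total = $8,106.26355

$8,106.26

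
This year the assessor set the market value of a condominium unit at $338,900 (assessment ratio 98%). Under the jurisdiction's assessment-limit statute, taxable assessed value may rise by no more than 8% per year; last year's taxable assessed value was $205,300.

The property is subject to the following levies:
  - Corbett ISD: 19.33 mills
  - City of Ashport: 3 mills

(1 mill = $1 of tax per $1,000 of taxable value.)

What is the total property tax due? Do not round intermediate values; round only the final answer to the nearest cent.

Uncapped assessed value = $338,900 × 0.98 = $332,122
Cap limit = $205,300 × 1.08 = $221,724
Taxable assessed value = min($332,122, $221,724) = $221,724 (cap binds)
Corbett ISD: $221,724 × 0.01933 = $4,285.92492
City of Ashport: $221,724 × 0.003 = $665.172
Total = $4,951.09692

$4,951.10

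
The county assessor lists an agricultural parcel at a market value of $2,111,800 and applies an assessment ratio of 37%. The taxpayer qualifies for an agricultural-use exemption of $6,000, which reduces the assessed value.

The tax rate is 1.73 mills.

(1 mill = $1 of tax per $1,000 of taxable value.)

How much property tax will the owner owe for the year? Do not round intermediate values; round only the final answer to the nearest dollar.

Assessed value = $2,111,800 × 0.37 = $781,366
Taxable value = $781,366 − $6,000 = $775,366
Tax = $775,366 × 0.00173 = $1,341.38318

$1,341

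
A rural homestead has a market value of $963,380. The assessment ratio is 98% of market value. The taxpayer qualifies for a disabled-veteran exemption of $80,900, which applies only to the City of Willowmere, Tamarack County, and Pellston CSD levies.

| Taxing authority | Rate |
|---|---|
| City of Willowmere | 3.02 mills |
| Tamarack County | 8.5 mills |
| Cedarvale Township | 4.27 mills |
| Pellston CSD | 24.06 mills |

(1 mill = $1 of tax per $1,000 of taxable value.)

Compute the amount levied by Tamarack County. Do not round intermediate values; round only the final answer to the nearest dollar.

Assessed value = $963,380 × 0.98 = $944,112.4
Tamarack County taxable value = $944,112.4 − $80,900 = $863,212.4
Tamarack County levy = $863,212.4 × 0.0085 = $7,337.3054

$7,337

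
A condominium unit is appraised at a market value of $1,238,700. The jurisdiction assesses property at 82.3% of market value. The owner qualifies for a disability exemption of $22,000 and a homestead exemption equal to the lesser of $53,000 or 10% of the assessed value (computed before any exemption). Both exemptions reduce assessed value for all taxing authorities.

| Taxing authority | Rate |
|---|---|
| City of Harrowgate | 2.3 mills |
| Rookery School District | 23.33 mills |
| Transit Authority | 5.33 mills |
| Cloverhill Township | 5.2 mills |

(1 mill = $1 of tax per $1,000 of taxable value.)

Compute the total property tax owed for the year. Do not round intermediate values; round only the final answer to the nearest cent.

Assessed value = $1,238,700 × 0.823 = $1,019,450.1
Homestead exemption = min($53,000, 10% × $1,019,450.1) = min($53,000, $101,945.01) = $53,000 (dollar cap binds)
Taxable value = $1,019,450.1 − $22,000 − $53,000 = $944,450.1
City of Harrowgate: $944,450.1 × 0.0023 = $2,172.23523
Rookery School District: $944,450.1 × 0.02333 = $22,034.020833
Transit Authority: $944,450.1 × 0.00533 = $5,033.919033
Cloverhill Township: $944,450.1 × 0.0052 = $4,911.14052
Total = $34,151.315616

$34,151.32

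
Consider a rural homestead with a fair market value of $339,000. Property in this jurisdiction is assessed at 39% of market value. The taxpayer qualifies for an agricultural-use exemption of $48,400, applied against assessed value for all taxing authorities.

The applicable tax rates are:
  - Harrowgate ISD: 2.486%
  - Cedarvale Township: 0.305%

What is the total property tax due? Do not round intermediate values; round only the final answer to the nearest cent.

$2,339.14

Assessed value = $339,000 × 0.39 = $132,210
Taxable value = $132,210 − $48,400 = $83,810
Harrowgate ISD: $83,810 × 0.02486 = $2,083.5166
Cedarvale Township: $83,810 × 0.00305 = $255.6205
Total = $2,083.5166 + $255.6205 = $2,339.1371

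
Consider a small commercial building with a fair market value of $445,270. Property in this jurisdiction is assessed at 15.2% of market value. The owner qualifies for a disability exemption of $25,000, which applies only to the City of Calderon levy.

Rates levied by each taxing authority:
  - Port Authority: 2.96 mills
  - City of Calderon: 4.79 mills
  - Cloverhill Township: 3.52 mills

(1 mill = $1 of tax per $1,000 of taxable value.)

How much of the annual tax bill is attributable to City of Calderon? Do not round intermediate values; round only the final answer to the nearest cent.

$204.44

Assessed value = $445,270 × 0.152 = $67,681.04
City of Calderon taxable value = $67,681.04 − $25,000 = $42,681.04
City of Calderon levy = $42,681.04 × 0.00479 = $204.4421816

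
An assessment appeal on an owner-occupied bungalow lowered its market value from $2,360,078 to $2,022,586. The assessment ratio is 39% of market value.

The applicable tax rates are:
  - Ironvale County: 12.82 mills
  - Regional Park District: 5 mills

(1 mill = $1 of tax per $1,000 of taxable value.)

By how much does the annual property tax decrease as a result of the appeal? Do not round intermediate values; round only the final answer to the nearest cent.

Old assessed value = $2,360,078 × 0.39 = $920,430.42
New assessed value = $2,022,586 × 0.39 = $788,808.54
Combined rate = 0.01282 + 0.005 = 0.01782
Old tax = $920,430.42 × 0.01782 = $16,402.0700844
New tax = $788,808.54 × 0.01782 = $14,056.5681828
Reduction = $16,402.0700844 − $14,056.5681828 = $2,345.5019016

$2,345.50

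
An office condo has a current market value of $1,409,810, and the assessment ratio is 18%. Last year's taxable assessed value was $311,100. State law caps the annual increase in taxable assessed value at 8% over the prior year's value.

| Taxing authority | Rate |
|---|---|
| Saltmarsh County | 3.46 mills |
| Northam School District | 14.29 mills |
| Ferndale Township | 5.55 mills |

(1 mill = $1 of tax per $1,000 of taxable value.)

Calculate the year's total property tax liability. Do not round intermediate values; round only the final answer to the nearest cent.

$5,912.74

Uncapped assessed value = $1,409,810 × 0.18 = $253,765.8
Cap limit = $311,100 × 1.08 = $335,988
Taxable assessed value = min($253,765.8, $335,988) = $253,765.8 (cap does not bind)
Saltmarsh County: $253,765.8 × 0.00346 = $878.029668
Northam School District: $253,765.8 × 0.01429 = $3,626.313282
Ferndale Township: $253,765.8 × 0.00555 = $1,408.40019
Total = $5,912.74314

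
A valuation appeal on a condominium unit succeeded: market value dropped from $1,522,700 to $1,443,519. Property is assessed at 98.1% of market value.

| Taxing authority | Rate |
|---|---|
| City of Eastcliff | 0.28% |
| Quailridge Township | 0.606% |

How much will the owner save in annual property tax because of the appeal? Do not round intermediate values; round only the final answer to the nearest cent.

$688.21

Old assessed value = $1,522,700 × 0.981 = $1,493,768.7
New assessed value = $1,443,519 × 0.981 = $1,416,092.139
Combined rate = 0.0028 + 0.00606 = 0.00886
Old tax = $1,493,768.7 × 0.00886 = $13,234.790682
New tax = $1,416,092.139 × 0.00886 = $12,546.57635154
Reduction = $13,234.790682 − $12,546.57635154 = $688.21433046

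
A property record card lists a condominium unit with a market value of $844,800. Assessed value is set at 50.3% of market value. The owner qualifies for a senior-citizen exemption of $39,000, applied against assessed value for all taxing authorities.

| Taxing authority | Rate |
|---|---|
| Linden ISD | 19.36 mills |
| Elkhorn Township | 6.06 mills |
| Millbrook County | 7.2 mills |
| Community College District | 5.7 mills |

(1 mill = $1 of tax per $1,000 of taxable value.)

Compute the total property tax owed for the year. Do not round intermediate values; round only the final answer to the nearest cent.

Assessed value = $844,800 × 0.503 = $424,934.4
Taxable value = $424,934.4 − $39,000 = $385,934.4
Linden ISD: $385,934.4 × 0.01936 = $7,471.689984
Elkhorn Township: $385,934.4 × 0.00606 = $2,338.762464
Millbrook County: $385,934.4 × 0.0072 = $2,778.72768
Community College District: $385,934.4 × 0.0057 = $2,199.82608
Total = $7,471.689984 + $2,338.762464 + $2,778.72768 + $2,199.82608 = $14,789.006208

$14,789.01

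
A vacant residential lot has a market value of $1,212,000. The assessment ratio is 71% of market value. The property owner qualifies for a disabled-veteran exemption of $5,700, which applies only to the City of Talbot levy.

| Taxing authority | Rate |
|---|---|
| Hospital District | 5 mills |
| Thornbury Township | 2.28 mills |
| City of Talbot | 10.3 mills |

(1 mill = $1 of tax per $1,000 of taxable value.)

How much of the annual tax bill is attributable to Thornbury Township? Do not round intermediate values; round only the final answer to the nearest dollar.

$1,962

Assessed value = $1,212,000 × 0.71 = $860,520
Thornbury Township taxable value = $860,520 (exemption does not apply)
Thornbury Township levy = $860,520 × 0.00228 = $1,961.9856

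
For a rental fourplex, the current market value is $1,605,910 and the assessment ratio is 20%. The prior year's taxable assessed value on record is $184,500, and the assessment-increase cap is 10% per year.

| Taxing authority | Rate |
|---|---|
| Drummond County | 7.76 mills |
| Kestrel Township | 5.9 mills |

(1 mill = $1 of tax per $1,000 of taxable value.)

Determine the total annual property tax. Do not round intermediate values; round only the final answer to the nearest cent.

Uncapped assessed value = $1,605,910 × 0.2 = $321,182
Cap limit = $184,500 × 1.1 = $202,950
Taxable assessed value = min($321,182, $202,950) = $202,950 (cap binds)
Drummond County: $202,950 × 0.00776 = $1,574.892
Kestrel Township: $202,950 × 0.0059 = $1,197.405
Total = $2,772.297

$2,772.30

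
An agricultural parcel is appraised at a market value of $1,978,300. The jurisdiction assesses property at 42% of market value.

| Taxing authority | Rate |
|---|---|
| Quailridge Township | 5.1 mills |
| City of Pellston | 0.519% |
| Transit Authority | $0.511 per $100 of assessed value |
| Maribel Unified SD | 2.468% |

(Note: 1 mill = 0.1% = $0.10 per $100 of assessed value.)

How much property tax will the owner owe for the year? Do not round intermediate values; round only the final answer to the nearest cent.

Assessed value = $1,978,300 × 0.42 = $830,886
Quailridge Township: $830,886 × 0.0051 = $4,237.5186
City of Pellston: $830,886 × 0.00519 = $4,312.29834
Transit Authority: $830,886 × 0.00511 = $4,245.82746
Maribel Unified SD: $830,886 × 0.02468 = $20,506.26648
Total = $33,301.91088

$33,301.91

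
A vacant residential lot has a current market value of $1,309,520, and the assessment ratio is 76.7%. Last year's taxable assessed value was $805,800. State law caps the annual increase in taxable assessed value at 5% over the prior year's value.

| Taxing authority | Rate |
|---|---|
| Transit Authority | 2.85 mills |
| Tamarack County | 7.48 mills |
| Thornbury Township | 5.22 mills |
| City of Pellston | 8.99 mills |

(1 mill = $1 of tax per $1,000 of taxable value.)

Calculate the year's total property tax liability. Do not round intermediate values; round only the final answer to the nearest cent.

Uncapped assessed value = $1,309,520 × 0.767 = $1,004,401.84
Cap limit = $805,800 × 1.05 = $846,090
Taxable assessed value = min($1,004,401.84, $846,090) = $846,090 (cap binds)
Transit Authority: $846,090 × 0.00285 = $2,411.3565
Tamarack County: $846,090 × 0.00748 = $6,328.7532
Thornbury Township: $846,090 × 0.00522 = $4,416.5898
City of Pellston: $846,090 × 0.00899 = $7,606.3491
Total = $20,763.0486

$20,763.05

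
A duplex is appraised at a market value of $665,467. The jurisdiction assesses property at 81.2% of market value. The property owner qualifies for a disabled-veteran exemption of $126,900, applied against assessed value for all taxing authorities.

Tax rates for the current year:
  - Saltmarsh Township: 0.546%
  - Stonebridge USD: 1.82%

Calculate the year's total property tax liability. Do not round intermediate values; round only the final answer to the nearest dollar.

Assessed value = $665,467 × 0.812 = $540,359.204
Taxable value = $540,359.204 − $126,900 = $413,459.204
Saltmarsh Township: $413,459.204 × 0.00546 = $2,257.48725384
Stonebridge USD: $413,459.204 × 0.0182 = $7,524.9575128
Total = $2,257.48725384 + $7,524.9575128 = $9,782.44476664

$9,782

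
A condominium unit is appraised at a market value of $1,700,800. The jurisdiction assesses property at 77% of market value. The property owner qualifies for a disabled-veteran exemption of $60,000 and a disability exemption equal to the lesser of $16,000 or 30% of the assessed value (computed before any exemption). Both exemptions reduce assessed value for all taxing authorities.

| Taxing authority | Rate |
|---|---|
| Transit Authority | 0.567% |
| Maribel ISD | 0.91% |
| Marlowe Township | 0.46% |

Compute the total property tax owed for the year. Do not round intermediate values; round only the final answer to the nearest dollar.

$23,895

Assessed value = $1,700,800 × 0.77 = $1,309,616
Disability exemption = min($16,000, 30% × $1,309,616) = min($16,000, $392,884.8) = $16,000 (dollar cap binds)
Taxable value = $1,309,616 − $60,000 − $16,000 = $1,233,616
Transit Authority: $1,233,616 × 0.00567 = $6,994.60272
Maribel ISD: $1,233,616 × 0.0091 = $11,225.9056
Marlowe Township: $1,233,616 × 0.0046 = $5,674.6336
Total = $23,895.14192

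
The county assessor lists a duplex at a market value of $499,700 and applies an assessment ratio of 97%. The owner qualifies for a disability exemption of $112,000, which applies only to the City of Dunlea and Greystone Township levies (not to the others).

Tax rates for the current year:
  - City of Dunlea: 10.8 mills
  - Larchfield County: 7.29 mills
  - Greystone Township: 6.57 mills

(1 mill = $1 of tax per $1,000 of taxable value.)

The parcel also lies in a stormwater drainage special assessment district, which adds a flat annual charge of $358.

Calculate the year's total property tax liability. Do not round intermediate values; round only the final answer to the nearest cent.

Assessed value = $499,700 × 0.97 = $484,709
City of Dunlea: ($484,709 − $112,000) × 0.0108 = $372,709 × 0.0108 = $4,025.2572
Larchfield County: $484,709 × 0.00729 = $3,533.52861
Greystone Township: ($484,709 − $112,000) × 0.00657 = $372,709 × 0.00657 = $2,448.69813
Levies subtotal = $10,007.48394
Total = $10,007.48394 + $358 = $10,365.48394

$10,365.48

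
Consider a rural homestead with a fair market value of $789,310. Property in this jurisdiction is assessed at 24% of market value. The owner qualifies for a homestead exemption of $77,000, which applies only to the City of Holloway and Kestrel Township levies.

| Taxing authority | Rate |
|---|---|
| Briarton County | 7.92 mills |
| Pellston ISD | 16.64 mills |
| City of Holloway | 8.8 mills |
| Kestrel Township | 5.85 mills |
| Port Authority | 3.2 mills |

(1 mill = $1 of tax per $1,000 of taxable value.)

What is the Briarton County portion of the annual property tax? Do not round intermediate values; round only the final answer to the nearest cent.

$1,500.32

Assessed value = $789,310 × 0.24 = $189,434.4
Briarton County taxable value = $189,434.4 (exemption does not apply)
Briarton County levy = $189,434.4 × 0.00792 = $1,500.320448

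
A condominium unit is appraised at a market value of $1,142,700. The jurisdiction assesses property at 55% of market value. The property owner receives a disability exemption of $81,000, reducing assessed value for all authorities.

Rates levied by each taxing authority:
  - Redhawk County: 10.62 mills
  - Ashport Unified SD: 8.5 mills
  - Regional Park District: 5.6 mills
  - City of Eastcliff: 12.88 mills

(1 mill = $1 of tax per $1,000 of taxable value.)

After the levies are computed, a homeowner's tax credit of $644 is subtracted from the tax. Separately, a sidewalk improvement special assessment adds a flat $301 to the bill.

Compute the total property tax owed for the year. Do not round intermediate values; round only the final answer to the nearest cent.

Assessed value = $1,142,700 × 0.55 = $628,485
Taxable value = $628,485 − $81,000 = $547,485
Redhawk County: $547,485 × 0.01062 = $5,814.2907
Ashport Unified SD: $547,485 × 0.0085 = $4,653.6225
Regional Park District: $547,485 × 0.0056 = $3,065.916
City of Eastcliff: $547,485 × 0.01288 = $7,051.6068
Levies subtotal = $20,585.436
After credit = $20,585.436 − $644 = $19,941.436
Total = $19,941.436 + $301 = $20,242.436

$20,242.44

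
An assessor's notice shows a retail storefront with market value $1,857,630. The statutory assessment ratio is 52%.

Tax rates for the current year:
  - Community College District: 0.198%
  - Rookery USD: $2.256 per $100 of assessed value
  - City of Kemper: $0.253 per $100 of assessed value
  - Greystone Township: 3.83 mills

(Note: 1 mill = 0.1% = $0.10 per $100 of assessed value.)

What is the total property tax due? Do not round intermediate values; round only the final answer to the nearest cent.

Assessed value = $1,857,630 × 0.52 = $965,967.6
Community College District: $965,967.6 × 0.00198 = $1,912.615848
Rookery USD: $965,967.6 × 0.02256 = $21,792.229056
City of Kemper: $965,967.6 × 0.00253 = $2,443.898028
Greystone Township: $965,967.6 × 0.00383 = $3,699.655908
Total = $29,848.39884

$29,848.40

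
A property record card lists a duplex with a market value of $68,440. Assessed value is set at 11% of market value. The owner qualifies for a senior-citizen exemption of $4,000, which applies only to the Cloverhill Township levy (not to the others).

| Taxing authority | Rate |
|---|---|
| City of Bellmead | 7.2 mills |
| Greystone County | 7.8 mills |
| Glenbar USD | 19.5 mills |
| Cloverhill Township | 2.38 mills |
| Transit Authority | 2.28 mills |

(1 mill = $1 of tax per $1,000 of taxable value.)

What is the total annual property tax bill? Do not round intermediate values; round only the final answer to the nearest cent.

Assessed value = $68,440 × 0.11 = $7,528.4
City of Bellmead: $7,528.4 × 0.0072 = $54.20448
Greystone County: $7,528.4 × 0.0078 = $58.72152
Glenbar USD: $7,528.4 × 0.0195 = $146.8038
Cloverhill Township: ($7,528.4 − $4,000) × 0.00238 = $3,528.4 × 0.00238 = $8.397592
Transit Authority: $7,528.4 × 0.00228 = $17.164752
Total = $285.292144

$285.29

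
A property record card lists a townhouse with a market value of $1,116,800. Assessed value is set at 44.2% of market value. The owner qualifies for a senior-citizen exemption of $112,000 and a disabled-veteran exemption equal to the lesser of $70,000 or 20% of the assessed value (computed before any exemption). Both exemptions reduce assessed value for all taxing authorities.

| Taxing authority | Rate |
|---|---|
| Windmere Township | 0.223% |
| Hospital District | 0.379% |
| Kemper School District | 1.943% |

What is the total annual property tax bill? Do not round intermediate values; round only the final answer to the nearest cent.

Assessed value = $1,116,800 × 0.442 = $493,625.6
Disabled-veteran exemption = min($70,000, 20% × $493,625.6) = min($70,000, $98,725.12) = $70,000 (dollar cap binds)
Taxable value = $493,625.6 − $112,000 − $70,000 = $311,625.6
Windmere Township: $311,625.6 × 0.00223 = $694.925088
Hospital District: $311,625.6 × 0.00379 = $1,181.061024
Kemper School District: $311,625.6 × 0.01943 = $6,054.885408
Total = $7,930.87152

$7,930.87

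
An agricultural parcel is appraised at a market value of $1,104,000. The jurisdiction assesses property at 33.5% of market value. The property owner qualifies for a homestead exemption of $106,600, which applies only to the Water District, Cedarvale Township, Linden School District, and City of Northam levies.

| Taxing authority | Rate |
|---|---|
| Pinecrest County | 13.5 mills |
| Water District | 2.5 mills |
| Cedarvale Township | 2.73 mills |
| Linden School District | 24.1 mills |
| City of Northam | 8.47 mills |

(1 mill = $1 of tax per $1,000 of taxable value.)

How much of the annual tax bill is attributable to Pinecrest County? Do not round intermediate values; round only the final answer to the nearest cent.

Assessed value = $1,104,000 × 0.335 = $369,840
Pinecrest County taxable value = $369,840 (exemption does not apply)
Pinecrest County levy = $369,840 × 0.0135 = $4,992.84

$4,992.84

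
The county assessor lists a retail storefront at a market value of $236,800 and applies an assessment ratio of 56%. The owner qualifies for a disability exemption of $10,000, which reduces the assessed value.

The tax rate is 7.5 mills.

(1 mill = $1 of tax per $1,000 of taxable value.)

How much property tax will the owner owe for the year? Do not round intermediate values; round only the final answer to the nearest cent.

$919.56

Assessed value = $236,800 × 0.56 = $132,608
Taxable value = $132,608 − $10,000 = $122,608
Tax = $122,608 × 0.0075 = $919.56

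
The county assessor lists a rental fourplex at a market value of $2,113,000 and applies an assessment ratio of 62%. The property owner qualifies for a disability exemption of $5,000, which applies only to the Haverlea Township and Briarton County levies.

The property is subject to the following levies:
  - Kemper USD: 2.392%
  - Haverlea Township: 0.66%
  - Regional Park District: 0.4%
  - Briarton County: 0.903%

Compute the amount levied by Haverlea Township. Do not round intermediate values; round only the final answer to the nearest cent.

$8,613.40

Assessed value = $2,113,000 × 0.62 = $1,310,060
Haverlea Township taxable value = $1,310,060 − $5,000 = $1,305,060
Haverlea Township levy = $1,305,060 × 0.0066 = $8,613.396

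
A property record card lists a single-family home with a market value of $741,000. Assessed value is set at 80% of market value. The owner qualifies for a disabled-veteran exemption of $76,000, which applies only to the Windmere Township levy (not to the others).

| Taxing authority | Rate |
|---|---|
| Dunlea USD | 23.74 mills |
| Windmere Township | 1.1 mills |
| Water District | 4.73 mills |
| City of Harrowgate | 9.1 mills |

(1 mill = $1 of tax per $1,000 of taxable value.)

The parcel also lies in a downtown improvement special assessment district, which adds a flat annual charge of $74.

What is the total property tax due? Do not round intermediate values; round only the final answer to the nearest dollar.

Assessed value = $741,000 × 0.8 = $592,800
Dunlea USD: $592,800 × 0.02374 = $14,073.072
Windmere Township: ($592,800 − $76,000) × 0.0011 = $516,800 × 0.0011 = $568.48
Water District: $592,800 × 0.00473 = $2,803.944
City of Harrowgate: $592,800 × 0.0091 = $5,394.48
Levies subtotal = $22,839.976
Total = $22,839.976 + $74 = $22,913.976

$22,914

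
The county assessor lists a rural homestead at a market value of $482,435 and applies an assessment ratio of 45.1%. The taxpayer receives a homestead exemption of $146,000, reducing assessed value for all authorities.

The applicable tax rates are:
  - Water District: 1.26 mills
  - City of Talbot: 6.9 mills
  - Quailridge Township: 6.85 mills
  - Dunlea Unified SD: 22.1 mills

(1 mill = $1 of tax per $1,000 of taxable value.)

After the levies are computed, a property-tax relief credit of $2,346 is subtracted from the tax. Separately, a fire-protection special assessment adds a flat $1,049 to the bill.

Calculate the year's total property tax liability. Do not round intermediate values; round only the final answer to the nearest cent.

$1,359.27

Assessed value = $482,435 × 0.451 = $217,578.185
Taxable value = $217,578.185 − $146,000 = $71,578.185
Water District: $71,578.185 × 0.00126 = $90.1885131
City of Talbot: $71,578.185 × 0.0069 = $493.8894765
Quailridge Township: $71,578.185 × 0.00685 = $490.31056725
Dunlea Unified SD: $71,578.185 × 0.0221 = $1,581.8778885
Levies subtotal = $2,656.26644535
After credit = $2,656.26644535 − $2,346 = $310.26644535
Total = $310.26644535 + $1,049 = $1,359.26644535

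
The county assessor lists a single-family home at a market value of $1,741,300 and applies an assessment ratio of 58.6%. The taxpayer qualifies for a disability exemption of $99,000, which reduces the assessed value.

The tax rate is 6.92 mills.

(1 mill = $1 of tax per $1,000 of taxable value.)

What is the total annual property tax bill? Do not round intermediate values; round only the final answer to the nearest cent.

Assessed value = $1,741,300 × 0.586 = $1,020,401.8
Taxable value = $1,020,401.8 − $99,000 = $921,401.8
Tax = $921,401.8 × 0.00692 = $6,376.100456

$6,376.10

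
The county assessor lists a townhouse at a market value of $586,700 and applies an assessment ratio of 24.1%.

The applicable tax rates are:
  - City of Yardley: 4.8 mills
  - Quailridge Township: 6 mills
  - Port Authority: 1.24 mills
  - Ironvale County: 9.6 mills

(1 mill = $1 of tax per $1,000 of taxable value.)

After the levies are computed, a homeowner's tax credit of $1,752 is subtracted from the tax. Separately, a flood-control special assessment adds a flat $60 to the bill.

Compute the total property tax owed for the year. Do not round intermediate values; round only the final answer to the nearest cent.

Assessed value = $586,700 × 0.241 = $141,394.7
City of Yardley: $141,394.7 × 0.0048 = $678.69456
Quailridge Township: $141,394.7 × 0.006 = $848.3682
Port Authority: $141,394.7 × 0.00124 = $175.329428
Ironvale County: $141,394.7 × 0.0096 = $1,357.38912
Levies subtotal = $3,059.781308
After credit = $3,059.781308 − $1,752 = $1,307.781308
Total = $1,307.781308 + $60 = $1,367.781308

$1,367.78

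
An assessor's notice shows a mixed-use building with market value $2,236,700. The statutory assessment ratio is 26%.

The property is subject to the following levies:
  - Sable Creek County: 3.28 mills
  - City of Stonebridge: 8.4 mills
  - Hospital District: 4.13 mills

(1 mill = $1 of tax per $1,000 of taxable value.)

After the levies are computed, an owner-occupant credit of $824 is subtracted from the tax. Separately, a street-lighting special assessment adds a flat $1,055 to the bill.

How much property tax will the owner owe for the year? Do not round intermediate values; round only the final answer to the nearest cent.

$9,425.18

Assessed value = $2,236,700 × 0.26 = $581,542
Sable Creek County: $581,542 × 0.00328 = $1,907.45776
City of Stonebridge: $581,542 × 0.0084 = $4,884.9528
Hospital District: $581,542 × 0.00413 = $2,401.76846
Levies subtotal = $9,194.17902
After credit = $9,194.17902 − $824 = $8,370.17902
Total = $8,370.17902 + $1,055 = $9,425.17902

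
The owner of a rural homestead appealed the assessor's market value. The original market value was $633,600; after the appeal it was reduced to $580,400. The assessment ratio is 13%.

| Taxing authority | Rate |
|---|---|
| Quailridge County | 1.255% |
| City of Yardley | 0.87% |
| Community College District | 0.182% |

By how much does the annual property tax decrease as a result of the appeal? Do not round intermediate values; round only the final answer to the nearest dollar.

Old assessed value = $633,600 × 0.13 = $82,368
New assessed value = $580,400 × 0.13 = $75,452
Combined rate = 0.01255 + 0.0087 + 0.00182 = 0.02307
Old tax = $82,368 × 0.02307 = $1,900.22976
New tax = $75,452 × 0.02307 = $1,740.67764
Reduction = $1,900.22976 − $1,740.67764 = $159.55212

$160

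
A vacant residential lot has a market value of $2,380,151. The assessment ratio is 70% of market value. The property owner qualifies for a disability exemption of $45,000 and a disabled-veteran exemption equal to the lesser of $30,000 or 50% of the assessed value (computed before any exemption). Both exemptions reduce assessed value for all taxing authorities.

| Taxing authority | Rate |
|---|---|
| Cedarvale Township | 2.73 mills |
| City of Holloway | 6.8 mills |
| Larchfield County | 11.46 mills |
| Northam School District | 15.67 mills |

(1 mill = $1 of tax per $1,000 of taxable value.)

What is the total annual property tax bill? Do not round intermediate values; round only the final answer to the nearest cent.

$58,329.93

Assessed value = $2,380,151 × 0.7 = $1,666,105.7
Disabled-veteran exemption = min($30,000, 50% × $1,666,105.7) = min($30,000, $833,052.85) = $30,000 (dollar cap binds)
Taxable value = $1,666,105.7 − $45,000 − $30,000 = $1,591,105.7
Cedarvale Township: $1,591,105.7 × 0.00273 = $4,343.718561
City of Holloway: $1,591,105.7 × 0.0068 = $10,819.51876
Larchfield County: $1,591,105.7 × 0.01146 = $18,234.071322
Northam School District: $1,591,105.7 × 0.01567 = $24,932.626319
Total = $58,329.934962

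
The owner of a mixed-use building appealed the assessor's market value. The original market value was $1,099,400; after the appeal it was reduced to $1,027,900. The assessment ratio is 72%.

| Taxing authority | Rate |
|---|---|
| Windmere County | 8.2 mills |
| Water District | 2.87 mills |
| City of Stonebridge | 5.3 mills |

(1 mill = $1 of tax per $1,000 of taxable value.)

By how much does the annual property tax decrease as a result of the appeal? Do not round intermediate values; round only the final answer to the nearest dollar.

Old assessed value = $1,099,400 × 0.72 = $791,568
New assessed value = $1,027,900 × 0.72 = $740,088
Combined rate = 0.0082 + 0.00287 + 0.0053 = 0.01637
Old tax = $791,568 × 0.01637 = $12,957.96816
New tax = $740,088 × 0.01637 = $12,115.24056
Reduction = $12,957.96816 − $12,115.24056 = $842.7276

$843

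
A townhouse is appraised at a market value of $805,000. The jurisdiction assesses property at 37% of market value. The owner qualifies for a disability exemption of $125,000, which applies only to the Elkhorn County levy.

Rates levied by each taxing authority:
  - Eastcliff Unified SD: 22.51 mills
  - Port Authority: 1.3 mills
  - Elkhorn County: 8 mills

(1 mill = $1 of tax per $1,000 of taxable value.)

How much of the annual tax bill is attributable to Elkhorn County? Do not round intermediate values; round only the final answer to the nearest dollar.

Assessed value = $805,000 × 0.37 = $297,850
Elkhorn County taxable value = $297,850 − $125,000 = $172,850
Elkhorn County levy = $172,850 × 0.008 = $1,382.8

$1,383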